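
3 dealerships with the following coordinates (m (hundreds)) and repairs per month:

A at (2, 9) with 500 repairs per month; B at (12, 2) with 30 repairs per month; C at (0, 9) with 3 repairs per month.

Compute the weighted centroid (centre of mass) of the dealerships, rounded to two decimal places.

(2.55, 8.61)

The minimiser of Σwᵢ‖p−pᵢ‖² is the weighted centroid p* = (Σwᵢpᵢ)/(Σwᵢ).
Σwᵢ = 533.
Σwᵢxᵢ = 500·2 + 30·12 + 3·0 = 1360.
Σwᵢyᵢ = 500·9 + 30·2 + 3·9 = 4587.
x* = 1360/533 = 2.55, y* = 4587/533 = 8.61.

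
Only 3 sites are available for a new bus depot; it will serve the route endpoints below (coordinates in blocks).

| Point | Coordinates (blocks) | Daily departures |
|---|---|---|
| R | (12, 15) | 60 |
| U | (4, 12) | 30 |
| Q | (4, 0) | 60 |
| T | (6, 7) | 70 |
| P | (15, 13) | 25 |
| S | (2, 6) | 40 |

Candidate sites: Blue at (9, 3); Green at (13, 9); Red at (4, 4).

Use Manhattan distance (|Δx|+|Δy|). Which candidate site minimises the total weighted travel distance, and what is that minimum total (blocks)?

Red, total 2630 blocks

Total weighted distance at each candidate:
  Blue (9, 3): total = 3090
  Green (13, 9): total = 3200
  Red (4, 4): total = 2630
Minimum is at Red with total 2630 blocks.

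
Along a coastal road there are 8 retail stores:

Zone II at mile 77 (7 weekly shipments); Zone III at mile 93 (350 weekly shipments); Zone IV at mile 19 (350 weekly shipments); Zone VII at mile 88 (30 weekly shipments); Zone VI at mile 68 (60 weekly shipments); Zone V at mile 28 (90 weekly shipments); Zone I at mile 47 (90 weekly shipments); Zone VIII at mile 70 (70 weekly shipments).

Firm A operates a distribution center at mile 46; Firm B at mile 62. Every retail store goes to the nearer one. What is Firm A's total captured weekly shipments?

530

The indifferent point is the midpoint (46+62)/2 = 54; retail stores left of it (closer to Firm A at 46) go to Firm A, those right go to Firm B.
  Zone IV at 19 (w=350) → Firm A
  Zone V at 28 (w=90) → Firm A
  Zone I at 47 (w=90) → Firm A
  Zone VI at 68 (w=60) → Firm B
  Zone VIII at 70 (w=70) → Firm B
  Zone II at 77 (w=7) → Firm B
  Zone VII at 88 (w=30) → Firm B
  Zone III at 93 (w=350) → Firm B
Firm A captures 530; Firm B captures 517.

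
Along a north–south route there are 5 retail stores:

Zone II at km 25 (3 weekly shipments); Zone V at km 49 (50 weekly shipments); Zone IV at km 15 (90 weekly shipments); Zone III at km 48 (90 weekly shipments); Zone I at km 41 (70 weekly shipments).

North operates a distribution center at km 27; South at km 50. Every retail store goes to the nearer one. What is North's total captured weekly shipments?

93

The indifferent point is the midpoint (27+50)/2 = 38.5; retail stores left of it (closer to North at 27) go to North, those right go to South.
  Zone IV at 15 (w=90) → North
  Zone II at 25 (w=3) → North
  Zone I at 41 (w=70) → South
  Zone III at 48 (w=90) → South
  Zone V at 49 (w=50) → South
North captures 93; South captures 210.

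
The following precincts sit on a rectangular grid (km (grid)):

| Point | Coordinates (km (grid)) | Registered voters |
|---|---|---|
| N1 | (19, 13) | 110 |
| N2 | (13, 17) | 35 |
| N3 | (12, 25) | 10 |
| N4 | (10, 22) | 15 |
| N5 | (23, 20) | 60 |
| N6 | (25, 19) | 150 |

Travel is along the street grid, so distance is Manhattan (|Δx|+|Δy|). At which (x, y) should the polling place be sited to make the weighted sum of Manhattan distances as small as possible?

Manhattan distance separates: Σwᵢ(|x−xᵢ|+|y−yᵢ|) = Σwᵢ|x−xᵢ| + Σwᵢ|y−yᵢ|, so x and y are optimised independently as 1-D weighted medians.
Total weight W = 380; half = 190.
x-coordinate, sorted with cumulative weight:
  x=10 (N4, w=15) cum 15
  x=12 (N3, w=10) cum 25
  x=13 (N2, w=35) cum 60
  x=19 (N1, w=110) cum 170
  x=23 (N5, w=60) cum 230  ← median
  x=25 (N6, w=150) cum 380
⇒ x* = 23
y-coordinate, sorted with cumulative weight:
  y=13 (N1, w=110) cum 110
  y=17 (N2, w=35) cum 145
  y=19 (N6, w=150) cum 295  ← median
  y=20 (N5, w=60) cum 355
  y=22 (N4, w=15) cum 370
  y=25 (N3, w=10) cum 380
⇒ y* = 19

(23, 19)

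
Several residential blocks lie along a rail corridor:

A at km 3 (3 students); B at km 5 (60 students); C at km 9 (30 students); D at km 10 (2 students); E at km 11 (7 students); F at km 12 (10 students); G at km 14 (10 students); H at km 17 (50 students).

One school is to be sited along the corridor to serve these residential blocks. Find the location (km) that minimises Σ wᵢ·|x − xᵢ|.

x = 9

For a sum of weighted absolute distances on a line, the optimum is the weighted median (not the mean). Total weight W = 172; half-weight = 86.
Sort by position and accumulate weight:
  km 3 (A, w=3) → cum 3
  km 5 (B, w=60) → cum 63
  km 9 (C, w=30) → cum 93  ≥ 86 → median here
  km 10 (D, w=2) → cum 95
  km 11 (E, w=7) → cum 102
  km 12 (F, w=10) → cum 112
  km 14 (G, w=10) → cum 122
  km 17 (H, w=50) → cum 172
Optimal location: km 9.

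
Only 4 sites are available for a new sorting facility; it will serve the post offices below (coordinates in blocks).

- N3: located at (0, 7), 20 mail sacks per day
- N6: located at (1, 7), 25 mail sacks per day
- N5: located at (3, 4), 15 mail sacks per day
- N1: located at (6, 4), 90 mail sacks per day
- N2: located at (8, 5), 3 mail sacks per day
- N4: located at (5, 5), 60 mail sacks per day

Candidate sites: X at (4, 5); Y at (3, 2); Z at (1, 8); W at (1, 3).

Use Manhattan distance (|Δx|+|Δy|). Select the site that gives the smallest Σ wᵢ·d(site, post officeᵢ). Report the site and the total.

X, total 617 blocks

Total weighted distance at each candidate:
  X (4, 5): total = 617
  Y (3, 2): total = 1139
  Z (1, 8): total = 1415
  W (1, 3): total = 1172
Minimum is at X with total 617 blocks.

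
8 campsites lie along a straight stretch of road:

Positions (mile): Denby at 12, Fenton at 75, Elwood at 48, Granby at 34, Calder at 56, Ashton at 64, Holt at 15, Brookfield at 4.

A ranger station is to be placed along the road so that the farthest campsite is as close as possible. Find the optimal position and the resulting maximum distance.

The 1-center on a line is the midpoint of the two extreme points: leftmost at 4, rightmost at 75.
Optimal location = (4 + 75)/2 = 39.5; maximum distance = (75 − 4)/2 = 35.5.

location 39.5, max distance 35.5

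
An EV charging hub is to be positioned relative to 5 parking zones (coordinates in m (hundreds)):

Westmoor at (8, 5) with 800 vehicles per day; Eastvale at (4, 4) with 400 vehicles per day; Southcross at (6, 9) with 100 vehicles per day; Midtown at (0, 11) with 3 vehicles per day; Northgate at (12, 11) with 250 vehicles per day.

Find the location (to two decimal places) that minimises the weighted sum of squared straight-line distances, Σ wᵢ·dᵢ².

The minimiser of Σwᵢ‖p−pᵢ‖² is the weighted centroid p* = (Σwᵢpᵢ)/(Σwᵢ).
Σwᵢ = 1553.
Σwᵢxᵢ = 800·8 + 400·4 + 100·6 + 3·0 + 250·12 = 11600.
Σwᵢyᵢ = 800·5 + 400·4 + 100·9 + 3·11 + 250·11 = 9283.
x* = 11600/1553 = 7.47, y* = 9283/1553 = 5.98.

(7.47, 5.98)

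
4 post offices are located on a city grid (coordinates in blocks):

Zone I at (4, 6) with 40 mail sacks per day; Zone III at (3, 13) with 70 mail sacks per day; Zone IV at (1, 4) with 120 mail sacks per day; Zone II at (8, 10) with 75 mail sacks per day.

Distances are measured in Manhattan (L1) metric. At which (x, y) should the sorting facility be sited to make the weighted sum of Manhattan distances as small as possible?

Manhattan distance separates: Σwᵢ(|x−xᵢ|+|y−yᵢ|) = Σwᵢ|x−xᵢ| + Σwᵢ|y−yᵢ|, so x and y are optimised independently as 1-D weighted medians.
Total weight W = 305; half = 152.5.
x-coordinate, sorted with cumulative weight:
  x=1 (Zone IV, w=120) cum 120
  x=3 (Zone III, w=70) cum 190  ← median
  x=4 (Zone I, w=40) cum 230
  x=8 (Zone II, w=75) cum 305
⇒ x* = 3
y-coordinate, sorted with cumulative weight:
  y=4 (Zone IV, w=120) cum 120
  y=6 (Zone I, w=40) cum 160  ← median
  y=10 (Zone II, w=75) cum 235
  y=13 (Zone III, w=70) cum 305
⇒ y* = 6

(3, 6)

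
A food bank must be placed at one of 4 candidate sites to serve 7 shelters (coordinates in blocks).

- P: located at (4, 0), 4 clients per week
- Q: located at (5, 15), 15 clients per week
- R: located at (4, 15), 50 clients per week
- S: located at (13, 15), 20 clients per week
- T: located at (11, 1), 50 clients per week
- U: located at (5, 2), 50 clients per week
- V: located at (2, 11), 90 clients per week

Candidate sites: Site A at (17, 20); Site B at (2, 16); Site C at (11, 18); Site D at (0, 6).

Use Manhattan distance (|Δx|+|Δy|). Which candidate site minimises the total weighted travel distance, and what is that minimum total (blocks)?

Site B, total 3022 blocks

Total weighted distance at each candidate:
  Site A (17, 20): total = 6377
  Site B (2, 16): total = 3022
  Site C (11, 18): total = 4225
  Site D (0, 6): total = 3220
Minimum is at Site B with total 3022 blocks.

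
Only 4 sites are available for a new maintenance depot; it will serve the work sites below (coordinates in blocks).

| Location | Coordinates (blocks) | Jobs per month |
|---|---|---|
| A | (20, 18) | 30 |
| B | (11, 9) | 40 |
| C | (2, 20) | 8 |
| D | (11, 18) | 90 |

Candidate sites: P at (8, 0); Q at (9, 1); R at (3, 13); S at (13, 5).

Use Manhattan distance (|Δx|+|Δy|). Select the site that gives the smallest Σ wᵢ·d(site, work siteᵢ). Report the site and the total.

Total weighted distance at each candidate:
  P (8, 0): total = 3478
  Q (9, 1): total = 3158
  R (3, 13): total = 2374
  S (13, 5): total = 2398
Minimum is at R with total 2374 blocks.

R, total 2374 blocks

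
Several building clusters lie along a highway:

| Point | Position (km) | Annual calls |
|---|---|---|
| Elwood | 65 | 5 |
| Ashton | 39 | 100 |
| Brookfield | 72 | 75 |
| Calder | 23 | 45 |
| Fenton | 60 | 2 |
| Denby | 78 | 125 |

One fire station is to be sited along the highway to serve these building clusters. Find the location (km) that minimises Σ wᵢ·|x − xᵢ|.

For a sum of weighted absolute distances on a line, the optimum is the weighted median (not the mean). Total weight W = 352; half-weight = 176.
Sort by position and accumulate weight:
  km 23 (Calder, w=45) → cum 45
  km 39 (Ashton, w=100) → cum 145
  km 60 (Fenton, w=2) → cum 147
  km 65 (Elwood, w=5) → cum 152
  km 72 (Brookfield, w=75) → cum 227  ≥ 176 → median here
  km 78 (Denby, w=125) → cum 352
Optimal location: km 72.

x = 72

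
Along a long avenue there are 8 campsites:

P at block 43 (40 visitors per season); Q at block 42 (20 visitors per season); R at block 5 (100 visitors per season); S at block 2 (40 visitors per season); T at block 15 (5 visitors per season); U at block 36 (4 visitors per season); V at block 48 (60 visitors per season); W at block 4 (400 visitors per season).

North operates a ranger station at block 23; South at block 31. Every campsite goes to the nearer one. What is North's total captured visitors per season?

545

The indifferent point is the midpoint (23+31)/2 = 27; campsites left of it (closer to North at 23) go to North, those right go to South.
  S at 2 (w=40) → North
  W at 4 (w=400) → North
  R at 5 (w=100) → North
  T at 15 (w=5) → North
  U at 36 (w=4) → South
  Q at 42 (w=20) → South
  P at 43 (w=40) → South
  V at 48 (w=60) → South
North captures 545; South captures 124.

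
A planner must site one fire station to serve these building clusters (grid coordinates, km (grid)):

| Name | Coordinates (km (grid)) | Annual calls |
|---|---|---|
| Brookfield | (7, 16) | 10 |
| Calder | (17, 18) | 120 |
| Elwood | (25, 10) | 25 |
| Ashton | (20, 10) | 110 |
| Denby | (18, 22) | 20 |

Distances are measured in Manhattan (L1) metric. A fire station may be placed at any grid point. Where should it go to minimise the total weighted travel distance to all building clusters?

Manhattan distance separates: Σwᵢ(|x−xᵢ|+|y−yᵢ|) = Σwᵢ|x−xᵢ| + Σwᵢ|y−yᵢ|, so x and y are optimised independently as 1-D weighted medians.
Total weight W = 285; half = 142.5.
x-coordinate, sorted with cumulative weight:
  x=7 (Brookfield, w=10) cum 10
  x=17 (Calder, w=120) cum 130
  x=18 (Denby, w=20) cum 150  ← median
  x=20 (Ashton, w=110) cum 260
  x=25 (Elwood, w=25) cum 285
⇒ x* = 18
y-coordinate, sorted with cumulative weight:
  y=10 (Elwood, w=25) cum 25
  y=10 (Ashton, w=110) cum 135
  y=16 (Brookfield, w=10) cum 145  ← median
  y=18 (Calder, w=120) cum 265
  y=22 (Denby, w=20) cum 285
⇒ y* = 16

(18, 16)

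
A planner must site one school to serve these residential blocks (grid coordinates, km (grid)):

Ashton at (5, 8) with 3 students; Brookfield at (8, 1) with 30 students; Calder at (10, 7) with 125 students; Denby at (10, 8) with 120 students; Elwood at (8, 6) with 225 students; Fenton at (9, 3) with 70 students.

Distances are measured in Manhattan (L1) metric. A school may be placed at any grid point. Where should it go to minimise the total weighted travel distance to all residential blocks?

(9, 6)

Manhattan distance separates: Σwᵢ(|x−xᵢ|+|y−yᵢ|) = Σwᵢ|x−xᵢ| + Σwᵢ|y−yᵢ|, so x and y are optimised independently as 1-D weighted medians.
Total weight W = 573; half = 286.5.
x-coordinate, sorted with cumulative weight:
  x=5 (Ashton, w=3) cum 3
  x=8 (Brookfield, w=30) cum 33
  x=8 (Elwood, w=225) cum 258
  x=9 (Fenton, w=70) cum 328  ← median
  x=10 (Calder, w=125) cum 453
  x=10 (Denby, w=120) cum 573
⇒ x* = 9
y-coordinate, sorted with cumulative weight:
  y=1 (Brookfield, w=30) cum 30
  y=3 (Fenton, w=70) cum 100
  y=6 (Elwood, w=225) cum 325  ← median
  y=7 (Calder, w=125) cum 450
  y=8 (Ashton, w=3) cum 453
  y=8 (Denby, w=120) cum 573
⇒ y* = 6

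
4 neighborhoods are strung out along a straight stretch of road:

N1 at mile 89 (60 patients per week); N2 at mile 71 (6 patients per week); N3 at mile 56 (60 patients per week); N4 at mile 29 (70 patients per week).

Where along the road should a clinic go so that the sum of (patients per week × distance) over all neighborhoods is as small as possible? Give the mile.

For a sum of weighted absolute distances on a line, the optimum is the weighted median (not the mean). Total weight W = 196; half-weight = 98.
Sort by position and accumulate weight:
  mile 29 (N4, w=70) → cum 70
  mile 56 (N3, w=60) → cum 130  ≥ 98 → median here
  mile 71 (N2, w=6) → cum 136
  mile 89 (N1, w=60) → cum 196
Optimal location: mile 56.

x = 56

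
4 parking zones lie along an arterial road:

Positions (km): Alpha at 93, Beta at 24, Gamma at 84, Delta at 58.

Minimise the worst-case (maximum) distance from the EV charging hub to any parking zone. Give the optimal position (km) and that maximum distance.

The 1-center on a line is the midpoint of the two extreme points: leftmost at 24, rightmost at 93.
Optimal location = (24 + 93)/2 = 58.5; maximum distance = (93 − 24)/2 = 34.5.

location 58.5, max distance 34.5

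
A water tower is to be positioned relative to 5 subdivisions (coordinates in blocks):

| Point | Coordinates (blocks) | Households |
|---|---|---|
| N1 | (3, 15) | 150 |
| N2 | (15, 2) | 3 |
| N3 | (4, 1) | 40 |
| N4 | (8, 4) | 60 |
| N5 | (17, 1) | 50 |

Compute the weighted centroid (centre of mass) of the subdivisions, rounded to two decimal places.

(6.55, 8.53)

The minimiser of Σwᵢ‖p−pᵢ‖² is the weighted centroid p* = (Σwᵢpᵢ)/(Σwᵢ).
Σwᵢ = 303.
Σwᵢxᵢ = 150·3 + 3·15 + 40·4 + 60·8 + 50·17 = 1985.
Σwᵢyᵢ = 150·15 + 3·2 + 40·1 + 60·4 + 50·1 = 2586.
x* = 1985/303 = 6.55, y* = 2586/303 = 8.53.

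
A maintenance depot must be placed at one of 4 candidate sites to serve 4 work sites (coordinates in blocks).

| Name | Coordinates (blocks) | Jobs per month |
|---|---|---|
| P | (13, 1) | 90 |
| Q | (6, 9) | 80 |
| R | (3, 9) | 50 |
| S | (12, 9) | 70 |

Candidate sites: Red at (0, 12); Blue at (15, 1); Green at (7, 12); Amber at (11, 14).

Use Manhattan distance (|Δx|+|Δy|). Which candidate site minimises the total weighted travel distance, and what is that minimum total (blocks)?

Green, total 2760 blocks

Total weighted distance at each candidate:
  Red (0, 12): total = 4230
  Blue (15, 1): total = 3310
  Green (7, 12): total = 2760
  Amber (11, 14): total = 3220
Minimum is at Green with total 2760 blocks.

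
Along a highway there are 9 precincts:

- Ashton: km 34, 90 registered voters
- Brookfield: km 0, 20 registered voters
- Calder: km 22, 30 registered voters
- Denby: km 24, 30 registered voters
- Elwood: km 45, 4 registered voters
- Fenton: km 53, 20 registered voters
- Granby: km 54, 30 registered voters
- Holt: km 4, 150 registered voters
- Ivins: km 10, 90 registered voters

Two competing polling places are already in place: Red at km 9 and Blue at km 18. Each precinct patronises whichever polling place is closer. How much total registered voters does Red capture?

260

The indifferent point is the midpoint (9+18)/2 = 13.5; precincts left of it (closer to Red at 9) go to Red, those right go to Blue.
  Brookfield at 0 (w=20) → Red
  Holt at 4 (w=150) → Red
  Ivins at 10 (w=90) → Red
  Calder at 22 (w=30) → Blue
  Denby at 24 (w=30) → Blue
  Ashton at 34 (w=90) → Blue
  Elwood at 45 (w=4) → Blue
  Fenton at 53 (w=20) → Blue
  Granby at 54 (w=30) → Blue
Red captures 260; Blue captures 204.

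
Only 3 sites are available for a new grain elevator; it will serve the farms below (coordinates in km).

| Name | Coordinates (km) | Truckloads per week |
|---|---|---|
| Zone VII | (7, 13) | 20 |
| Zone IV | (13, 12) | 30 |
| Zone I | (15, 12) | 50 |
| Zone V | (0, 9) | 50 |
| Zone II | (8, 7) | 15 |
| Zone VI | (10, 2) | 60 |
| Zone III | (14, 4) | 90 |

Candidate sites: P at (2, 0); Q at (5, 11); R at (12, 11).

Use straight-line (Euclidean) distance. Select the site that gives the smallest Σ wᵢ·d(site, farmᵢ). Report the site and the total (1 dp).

Total weighted distance at each candidate:
  P (2, 0): total = 3884.0
  Q (5, 11): total = 2789.1
  R (12, 11): total = 2209.8
Minimum is at R with total 2209.8 km.

R, total 2209.8 km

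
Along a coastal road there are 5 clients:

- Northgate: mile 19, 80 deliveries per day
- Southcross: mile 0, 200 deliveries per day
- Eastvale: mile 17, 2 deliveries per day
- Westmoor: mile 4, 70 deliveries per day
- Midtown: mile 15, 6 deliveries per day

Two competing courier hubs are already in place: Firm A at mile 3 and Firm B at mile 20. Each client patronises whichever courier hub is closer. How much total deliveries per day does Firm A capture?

270

The indifferent point is the midpoint (3+20)/2 = 11.5; clients left of it (closer to Firm A at 3) go to Firm A, those right go to Firm B.
  Southcross at 0 (w=200) → Firm A
  Westmoor at 4 (w=70) → Firm A
  Midtown at 15 (w=6) → Firm B
  Eastvale at 17 (w=2) → Firm B
  Northgate at 19 (w=80) → Firm B
Firm A captures 270; Firm B captures 88.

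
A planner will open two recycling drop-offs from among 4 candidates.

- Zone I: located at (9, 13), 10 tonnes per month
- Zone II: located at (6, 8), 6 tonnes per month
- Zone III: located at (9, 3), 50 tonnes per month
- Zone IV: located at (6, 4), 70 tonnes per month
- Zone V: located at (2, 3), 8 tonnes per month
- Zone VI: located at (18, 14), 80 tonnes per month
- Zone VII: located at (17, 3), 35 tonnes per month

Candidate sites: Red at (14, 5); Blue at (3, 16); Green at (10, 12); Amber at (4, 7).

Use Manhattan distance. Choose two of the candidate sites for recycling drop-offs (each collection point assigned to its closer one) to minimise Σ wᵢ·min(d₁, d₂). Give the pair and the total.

{Red, Amber}, total 2091

Evaluate every pair (each demand assigned to the nearer of the two):
  {Red, Amber}: total = 2091
  {Red, Green}: total = 2135
  {Green, Amber}: total = 2246
  {Red, Blue}: total = 2463
  {Blue, Green}: total = 2880
  {Blue, Amber}: total = 2911
Best pair: {Red, Amber} with total 2091.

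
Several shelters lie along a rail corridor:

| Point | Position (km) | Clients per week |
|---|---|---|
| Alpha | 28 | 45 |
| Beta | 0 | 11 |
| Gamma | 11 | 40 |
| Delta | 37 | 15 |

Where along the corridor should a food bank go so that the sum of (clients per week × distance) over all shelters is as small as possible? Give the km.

x = 28

For a sum of weighted absolute distances on a line, the optimum is the weighted median (not the mean). Total weight W = 111; half-weight = 55.5.
Sort by position and accumulate weight:
  km 0 (Beta, w=11) → cum 11
  km 11 (Gamma, w=40) → cum 51
  km 28 (Alpha, w=45) → cum 96  ≥ 55.5 → median here
  km 37 (Delta, w=15) → cum 111
Optimal location: km 28.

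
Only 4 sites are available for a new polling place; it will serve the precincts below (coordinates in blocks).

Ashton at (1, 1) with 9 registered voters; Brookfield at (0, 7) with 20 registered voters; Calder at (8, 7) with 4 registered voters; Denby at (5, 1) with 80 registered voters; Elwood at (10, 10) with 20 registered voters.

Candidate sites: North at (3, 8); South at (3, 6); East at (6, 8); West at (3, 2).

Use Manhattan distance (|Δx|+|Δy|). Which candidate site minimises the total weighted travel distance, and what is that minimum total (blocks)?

West, total 767 blocks

Total weighted distance at each candidate:
  North (3, 8): total = 1085
  South (3, 6): total = 947
  East (6, 8): total = 1020
  West (3, 2): total = 767
Minimum is at West with total 767 blocks.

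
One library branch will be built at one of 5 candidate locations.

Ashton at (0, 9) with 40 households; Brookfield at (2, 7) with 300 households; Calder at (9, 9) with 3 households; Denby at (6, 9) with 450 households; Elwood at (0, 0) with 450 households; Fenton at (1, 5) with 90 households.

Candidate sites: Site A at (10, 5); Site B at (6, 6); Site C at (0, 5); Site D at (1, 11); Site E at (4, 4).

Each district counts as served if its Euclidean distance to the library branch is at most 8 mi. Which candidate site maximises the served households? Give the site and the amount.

Site E, covering 1333

Coverage radius r = 8 mi; a point is covered iff (Δx)²+(Δy)² ≤ 8² = 64.
  Site A (10, 5): covers {Calder, Denby} → 453
  Site B (6, 6): covers {Ashton, Brookfield, Calder, Denby, Fenton} → 883
  Site C (0, 5): covers {Ashton, Brookfield, Denby, Elwood, Fenton} → 1330
  Site D (1, 11): covers {Ashton, Brookfield, Denby, Fenton} → 880
  Site E (4, 4): covers {Ashton, Brookfield, Calder, Denby, Elwood, Fenton} → 1333
Maximum coverage at Site E: 1333 households.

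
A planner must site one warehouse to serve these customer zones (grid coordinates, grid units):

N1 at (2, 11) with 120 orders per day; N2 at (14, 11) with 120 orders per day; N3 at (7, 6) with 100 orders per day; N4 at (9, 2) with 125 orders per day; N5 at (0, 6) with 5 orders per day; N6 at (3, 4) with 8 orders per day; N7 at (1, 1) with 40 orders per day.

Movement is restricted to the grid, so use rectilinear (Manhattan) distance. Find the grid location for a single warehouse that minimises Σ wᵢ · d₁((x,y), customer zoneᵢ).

Manhattan distance separates: Σwᵢ(|x−xᵢ|+|y−yᵢ|) = Σwᵢ|x−xᵢ| + Σwᵢ|y−yᵢ|, so x and y are optimised independently as 1-D weighted medians.
Total weight W = 518; half = 259.
x-coordinate, sorted with cumulative weight:
  x=0 (N5, w=5) cum 5
  x=1 (N7, w=40) cum 45
  x=2 (N1, w=120) cum 165
  x=3 (N6, w=8) cum 173
  x=7 (N3, w=100) cum 273  ← median
  x=9 (N4, w=125) cum 398
  x=14 (N2, w=120) cum 518
⇒ x* = 7
y-coordinate, sorted with cumulative weight:
  y=1 (N7, w=40) cum 40
  y=2 (N4, w=125) cum 165
  y=4 (N6, w=8) cum 173
  y=6 (N3, w=100) cum 273  ← median
  y=6 (N5, w=5) cum 278
  y=11 (N1, w=120) cum 398
  y=11 (N2, w=120) cum 518
⇒ y* = 6

(7, 6)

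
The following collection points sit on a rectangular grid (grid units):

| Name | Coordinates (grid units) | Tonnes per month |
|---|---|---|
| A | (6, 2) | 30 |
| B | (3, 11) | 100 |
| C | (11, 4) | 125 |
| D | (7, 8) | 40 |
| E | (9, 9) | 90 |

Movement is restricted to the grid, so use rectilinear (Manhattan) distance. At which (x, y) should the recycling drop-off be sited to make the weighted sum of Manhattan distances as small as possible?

Manhattan distance separates: Σwᵢ(|x−xᵢ|+|y−yᵢ|) = Σwᵢ|x−xᵢ| + Σwᵢ|y−yᵢ|, so x and y are optimised independently as 1-D weighted medians.
Total weight W = 385; half = 192.5.
x-coordinate, sorted with cumulative weight:
  x=3 (B, w=100) cum 100
  x=6 (A, w=30) cum 130
  x=7 (D, w=40) cum 170
  x=9 (E, w=90) cum 260  ← median
  x=11 (C, w=125) cum 385
⇒ x* = 9
y-coordinate, sorted with cumulative weight:
  y=2 (A, w=30) cum 30
  y=4 (C, w=125) cum 155
  y=8 (D, w=40) cum 195  ← median
  y=9 (E, w=90) cum 285
  y=11 (B, w=100) cum 385
⇒ y* = 8

(9, 8)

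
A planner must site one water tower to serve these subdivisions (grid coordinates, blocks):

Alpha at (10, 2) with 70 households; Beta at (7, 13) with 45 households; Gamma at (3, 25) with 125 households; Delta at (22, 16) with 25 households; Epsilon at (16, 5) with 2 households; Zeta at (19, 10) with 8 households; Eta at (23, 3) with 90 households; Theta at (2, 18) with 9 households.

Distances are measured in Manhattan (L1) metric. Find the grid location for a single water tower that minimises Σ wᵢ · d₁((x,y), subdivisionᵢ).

(10, 13)

Manhattan distance separates: Σwᵢ(|x−xᵢ|+|y−yᵢ|) = Σwᵢ|x−xᵢ| + Σwᵢ|y−yᵢ|, so x and y are optimised independently as 1-D weighted medians.
Total weight W = 374; half = 187.
x-coordinate, sorted with cumulative weight:
  x=2 (Theta, w=9) cum 9
  x=3 (Gamma, w=125) cum 134
  x=7 (Beta, w=45) cum 179
  x=10 (Alpha, w=70) cum 249  ← median
  x=16 (Epsilon, w=2) cum 251
  x=19 (Zeta, w=8) cum 259
  x=22 (Delta, w=25) cum 284
  x=23 (Eta, w=90) cum 374
⇒ x* = 10
y-coordinate, sorted with cumulative weight:
  y=2 (Alpha, w=70) cum 70
  y=3 (Eta, w=90) cum 160
  y=5 (Epsilon, w=2) cum 162
  y=10 (Zeta, w=8) cum 170
  y=13 (Beta, w=45) cum 215  ← median
  y=16 (Delta, w=25) cum 240
  y=18 (Theta, w=9) cum 249
  y=25 (Gamma, w=125) cum 374
⇒ y* = 13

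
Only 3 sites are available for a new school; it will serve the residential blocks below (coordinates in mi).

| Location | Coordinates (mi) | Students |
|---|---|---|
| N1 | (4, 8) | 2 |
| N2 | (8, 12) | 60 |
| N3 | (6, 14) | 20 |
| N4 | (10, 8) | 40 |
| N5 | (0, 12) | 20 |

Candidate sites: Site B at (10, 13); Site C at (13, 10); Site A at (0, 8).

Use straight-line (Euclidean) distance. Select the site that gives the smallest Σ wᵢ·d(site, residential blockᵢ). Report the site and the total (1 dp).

Total weighted distance at each candidate:
  Site B (10, 13): total = 633.2
  Site C (13, 10): total = 910.1
  Site A (0, 8): total = 1194.4
Minimum is at Site B with total 633.2 mi.

Site B, total 633.2 mi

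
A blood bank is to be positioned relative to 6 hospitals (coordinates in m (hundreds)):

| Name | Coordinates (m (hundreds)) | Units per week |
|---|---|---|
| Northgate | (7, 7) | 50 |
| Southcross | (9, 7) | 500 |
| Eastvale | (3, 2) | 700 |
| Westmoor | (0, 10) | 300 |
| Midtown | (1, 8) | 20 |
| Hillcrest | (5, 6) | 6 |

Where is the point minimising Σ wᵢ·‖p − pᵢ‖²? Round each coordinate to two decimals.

(4.44, 5.36)

The minimiser of Σwᵢ‖p−pᵢ‖² is the weighted centroid p* = (Σwᵢpᵢ)/(Σwᵢ).
Σwᵢ = 1576.
Σwᵢxᵢ = 50·7 + 500·9 + 700·3 + 300·0 + 20·1 + 6·5 = 7000.
Σwᵢyᵢ = 50·7 + 500·7 + 700·2 + 300·10 + 20·8 + 6·6 = 8446.
x* = 7000/1576 = 4.44, y* = 8446/1576 = 5.36.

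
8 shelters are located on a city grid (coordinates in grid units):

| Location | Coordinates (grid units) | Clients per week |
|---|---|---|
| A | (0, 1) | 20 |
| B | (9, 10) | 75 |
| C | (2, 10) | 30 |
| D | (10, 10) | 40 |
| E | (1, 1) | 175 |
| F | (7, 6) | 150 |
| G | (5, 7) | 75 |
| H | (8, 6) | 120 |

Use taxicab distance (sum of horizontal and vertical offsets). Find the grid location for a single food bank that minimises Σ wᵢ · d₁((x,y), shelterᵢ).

(7, 6)

Manhattan distance separates: Σwᵢ(|x−xᵢ|+|y−yᵢ|) = Σwᵢ|x−xᵢ| + Σwᵢ|y−yᵢ|, so x and y are optimised independently as 1-D weighted medians.
Total weight W = 685; half = 342.5.
x-coordinate, sorted with cumulative weight:
  x=0 (A, w=20) cum 20
  x=1 (E, w=175) cum 195
  x=2 (C, w=30) cum 225
  x=5 (G, w=75) cum 300
  x=7 (F, w=150) cum 450  ← median
  x=8 (H, w=120) cum 570
  x=9 (B, w=75) cum 645
  x=10 (D, w=40) cum 685
⇒ x* = 7
y-coordinate, sorted with cumulative weight:
  y=1 (A, w=20) cum 20
  y=1 (E, w=175) cum 195
  y=6 (F, w=150) cum 345  ← median
  y=6 (H, w=120) cum 465
  y=7 (G, w=75) cum 540
  y=10 (B, w=75) cum 615
  y=10 (C, w=30) cum 645
  y=10 (D, w=40) cum 685
⇒ y* = 6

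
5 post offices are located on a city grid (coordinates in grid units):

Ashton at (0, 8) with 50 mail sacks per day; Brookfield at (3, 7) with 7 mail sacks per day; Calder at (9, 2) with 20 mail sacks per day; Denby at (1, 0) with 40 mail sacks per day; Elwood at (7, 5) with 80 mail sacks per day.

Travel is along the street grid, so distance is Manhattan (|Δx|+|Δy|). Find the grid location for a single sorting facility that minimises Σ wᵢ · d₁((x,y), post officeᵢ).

Manhattan distance separates: Σwᵢ(|x−xᵢ|+|y−yᵢ|) = Σwᵢ|x−xᵢ| + Σwᵢ|y−yᵢ|, so x and y are optimised independently as 1-D weighted medians.
Total weight W = 197; half = 98.5.
x-coordinate, sorted with cumulative weight:
  x=0 (Ashton, w=50) cum 50
  x=1 (Denby, w=40) cum 90
  x=3 (Brookfield, w=7) cum 97
  x=7 (Elwood, w=80) cum 177  ← median
  x=9 (Calder, w=20) cum 197
⇒ x* = 7
y-coordinate, sorted with cumulative weight:
  y=0 (Denby, w=40) cum 40
  y=2 (Calder, w=20) cum 60
  y=5 (Elwood, w=80) cum 140  ← median
  y=7 (Brookfield, w=7) cum 147
  y=8 (Ashton, w=50) cum 197
⇒ y* = 5

(7, 5)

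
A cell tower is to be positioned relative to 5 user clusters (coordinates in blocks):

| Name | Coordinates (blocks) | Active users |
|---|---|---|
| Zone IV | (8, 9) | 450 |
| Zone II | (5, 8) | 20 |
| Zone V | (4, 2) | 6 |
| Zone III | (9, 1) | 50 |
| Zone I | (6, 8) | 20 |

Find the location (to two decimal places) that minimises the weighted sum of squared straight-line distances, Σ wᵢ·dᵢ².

The minimiser of Σwᵢ‖p−pᵢ‖² is the weighted centroid p* = (Σwᵢpᵢ)/(Σwᵢ).
Σwᵢ = 546.
Σwᵢxᵢ = 450·8 + 20·5 + 6·4 + 50·9 + 20·6 = 4294.
Σwᵢyᵢ = 450·9 + 20·8 + 6·2 + 50·1 + 20·8 = 4432.
x* = 4294/546 = 7.86, y* = 4432/546 = 8.12.

(7.86, 8.12)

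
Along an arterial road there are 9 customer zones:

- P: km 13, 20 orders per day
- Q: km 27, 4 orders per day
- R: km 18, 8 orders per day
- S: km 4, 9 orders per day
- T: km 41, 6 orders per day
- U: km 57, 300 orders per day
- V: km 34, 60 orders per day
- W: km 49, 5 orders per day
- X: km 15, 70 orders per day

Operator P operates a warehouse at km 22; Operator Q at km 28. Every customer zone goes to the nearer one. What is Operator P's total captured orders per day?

The indifferent point is the midpoint (22+28)/2 = 25; customer zones left of it (closer to Operator P at 22) go to Operator P, those right go to Operator Q.
  S at 4 (w=9) → Operator P
  P at 13 (w=20) → Operator P
  X at 15 (w=70) → Operator P
  R at 18 (w=8) → Operator P
  Q at 27 (w=4) → Operator Q
  V at 34 (w=60) → Operator Q
  T at 41 (w=6) → Operator Q
  W at 49 (w=5) → Operator Q
  U at 57 (w=300) → Operator Q
Operator P captures 107; Operator Q captures 375.

107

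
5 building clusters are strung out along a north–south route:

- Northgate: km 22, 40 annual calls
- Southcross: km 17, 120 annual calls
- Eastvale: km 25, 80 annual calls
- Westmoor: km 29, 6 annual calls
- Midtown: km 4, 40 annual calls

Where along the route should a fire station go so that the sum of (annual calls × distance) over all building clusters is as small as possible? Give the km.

For a sum of weighted absolute distances on a line, the optimum is the weighted median (not the mean). Total weight W = 286; half-weight = 143.
Sort by position and accumulate weight:
  km 4 (Midtown, w=40) → cum 40
  km 17 (Southcross, w=120) → cum 160  ≥ 143 → median here
  km 22 (Northgate, w=40) → cum 200
  km 25 (Eastvale, w=80) → cum 280
  km 29 (Westmoor, w=6) → cum 286
Optimal location: km 17.

x = 17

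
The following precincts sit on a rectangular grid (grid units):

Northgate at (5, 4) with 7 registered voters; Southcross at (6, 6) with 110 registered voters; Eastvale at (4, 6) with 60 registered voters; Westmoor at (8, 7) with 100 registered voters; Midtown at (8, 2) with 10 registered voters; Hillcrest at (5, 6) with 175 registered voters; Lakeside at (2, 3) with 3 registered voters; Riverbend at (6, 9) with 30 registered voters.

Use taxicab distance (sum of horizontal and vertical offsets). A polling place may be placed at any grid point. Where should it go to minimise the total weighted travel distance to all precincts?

(6, 6)

Manhattan distance separates: Σwᵢ(|x−xᵢ|+|y−yᵢ|) = Σwᵢ|x−xᵢ| + Σwᵢ|y−yᵢ|, so x and y are optimised independently as 1-D weighted medians.
Total weight W = 495; half = 247.5.
x-coordinate, sorted with cumulative weight:
  x=2 (Lakeside, w=3) cum 3
  x=4 (Eastvale, w=60) cum 63
  x=5 (Northgate, w=7) cum 70
  x=5 (Hillcrest, w=175) cum 245
  x=6 (Southcross, w=110) cum 355  ← median
  x=6 (Riverbend, w=30) cum 385
  x=8 (Westmoor, w=100) cum 485
  x=8 (Midtown, w=10) cum 495
⇒ x* = 6
y-coordinate, sorted with cumulative weight:
  y=2 (Midtown, w=10) cum 10
  y=3 (Lakeside, w=3) cum 13
  y=4 (Northgate, w=7) cum 20
  y=6 (Southcross, w=110) cum 130
  y=6 (Eastvale, w=60) cum 190
  y=6 (Hillcrest, w=175) cum 365  ← median
  y=7 (Westmoor, w=100) cum 465
  y=9 (Riverbend, w=30) cum 495
⇒ y* = 6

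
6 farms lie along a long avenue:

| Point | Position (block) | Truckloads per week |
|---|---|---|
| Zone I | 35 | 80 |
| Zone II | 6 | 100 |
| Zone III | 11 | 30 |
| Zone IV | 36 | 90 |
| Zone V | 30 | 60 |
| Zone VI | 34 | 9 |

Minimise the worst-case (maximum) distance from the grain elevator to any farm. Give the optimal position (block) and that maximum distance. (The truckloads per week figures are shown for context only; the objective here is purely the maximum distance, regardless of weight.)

The 1-center on a line is the midpoint of the two extreme points: leftmost at 6, rightmost at 36.
Optimal location = (6 + 36)/2 = 21; maximum distance = (36 − 6)/2 = 15.

location 21, max distance 15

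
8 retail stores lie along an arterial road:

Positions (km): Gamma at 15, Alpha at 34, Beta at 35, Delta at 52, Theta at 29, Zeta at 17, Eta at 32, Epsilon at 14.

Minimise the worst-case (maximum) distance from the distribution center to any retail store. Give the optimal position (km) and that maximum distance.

The 1-center on a line is the midpoint of the two extreme points: leftmost at 14, rightmost at 52.
Optimal location = (14 + 52)/2 = 33; maximum distance = (52 − 14)/2 = 19.

location 33, max distance 19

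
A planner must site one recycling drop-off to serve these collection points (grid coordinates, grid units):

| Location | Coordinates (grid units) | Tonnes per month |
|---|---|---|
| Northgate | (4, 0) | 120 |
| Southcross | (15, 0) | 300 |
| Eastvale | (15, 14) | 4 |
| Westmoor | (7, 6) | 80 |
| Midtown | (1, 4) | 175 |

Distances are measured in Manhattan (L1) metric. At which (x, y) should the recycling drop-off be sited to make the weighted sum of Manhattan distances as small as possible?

Manhattan distance separates: Σwᵢ(|x−xᵢ|+|y−yᵢ|) = Σwᵢ|x−xᵢ| + Σwᵢ|y−yᵢ|, so x and y are optimised independently as 1-D weighted medians.
Total weight W = 679; half = 339.5.
x-coordinate, sorted with cumulative weight:
  x=1 (Midtown, w=175) cum 175
  x=4 (Northgate, w=120) cum 295
  x=7 (Westmoor, w=80) cum 375  ← median
  x=15 (Southcross, w=300) cum 675
  x=15 (Eastvale, w=4) cum 679
⇒ x* = 7
y-coordinate, sorted with cumulative weight:
  y=0 (Northgate, w=120) cum 120
  y=0 (Southcross, w=300) cum 420  ← median
  y=4 (Midtown, w=175) cum 595
  y=6 (Westmoor, w=80) cum 675
  y=14 (Eastvale, w=4) cum 679
⇒ y* = 0

(7, 0)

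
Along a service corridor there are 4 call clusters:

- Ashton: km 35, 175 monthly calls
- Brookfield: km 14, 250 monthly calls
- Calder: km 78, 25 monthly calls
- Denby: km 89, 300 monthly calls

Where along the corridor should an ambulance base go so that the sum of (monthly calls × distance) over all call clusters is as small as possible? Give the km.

x = 35

For a sum of weighted absolute distances on a line, the optimum is the weighted median (not the mean). Total weight W = 750; half-weight = 375.
Sort by position and accumulate weight:
  km 14 (Brookfield, w=250) → cum 250
  km 35 (Ashton, w=175) → cum 425  ≥ 375 → median here
  km 78 (Calder, w=25) → cum 450
  km 89 (Denby, w=300) → cum 750
Optimal location: km 35.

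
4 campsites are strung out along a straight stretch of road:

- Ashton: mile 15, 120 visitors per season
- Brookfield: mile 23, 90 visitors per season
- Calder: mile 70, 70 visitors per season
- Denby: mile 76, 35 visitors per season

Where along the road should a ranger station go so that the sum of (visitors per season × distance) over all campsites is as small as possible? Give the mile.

For a sum of weighted absolute distances on a line, the optimum is the weighted median (not the mean). Total weight W = 315; half-weight = 157.5.
Sort by position and accumulate weight:
  mile 15 (Ashton, w=120) → cum 120
  mile 23 (Brookfield, w=90) → cum 210  ≥ 157.5 → median here
  mile 70 (Calder, w=70) → cum 280
  mile 76 (Denby, w=35) → cum 315
Optimal location: mile 23.

x = 23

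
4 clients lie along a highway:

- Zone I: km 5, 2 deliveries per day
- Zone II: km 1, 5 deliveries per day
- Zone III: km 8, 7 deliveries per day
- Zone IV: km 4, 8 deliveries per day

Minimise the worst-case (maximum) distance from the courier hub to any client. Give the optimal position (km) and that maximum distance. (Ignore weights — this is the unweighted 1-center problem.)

The 1-center on a line is the midpoint of the two extreme points: leftmost at 1, rightmost at 8.
Optimal location = (1 + 8)/2 = 4.5; maximum distance = (8 − 1)/2 = 3.5.

location 4.5, max distance 3.5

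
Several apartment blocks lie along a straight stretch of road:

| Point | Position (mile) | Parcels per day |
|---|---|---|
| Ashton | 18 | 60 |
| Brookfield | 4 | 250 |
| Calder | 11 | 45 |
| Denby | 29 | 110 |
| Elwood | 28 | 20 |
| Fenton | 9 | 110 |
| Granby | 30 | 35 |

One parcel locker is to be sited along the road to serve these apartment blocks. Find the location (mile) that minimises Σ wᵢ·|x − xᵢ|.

For a sum of weighted absolute distances on a line, the optimum is the weighted median (not the mean). Total weight W = 630; half-weight = 315.
Sort by position and accumulate weight:
  mile 4 (Brookfield, w=250) → cum 250
  mile 9 (Fenton, w=110) → cum 360  ≥ 315 → median here
  mile 11 (Calder, w=45) → cum 405
  mile 18 (Ashton, w=60) → cum 465
  mile 28 (Elwood, w=20) → cum 485
  mile 29 (Denby, w=110) → cum 595
  mile 30 (Granby, w=35) → cum 630
Optimal location: mile 9.

x = 9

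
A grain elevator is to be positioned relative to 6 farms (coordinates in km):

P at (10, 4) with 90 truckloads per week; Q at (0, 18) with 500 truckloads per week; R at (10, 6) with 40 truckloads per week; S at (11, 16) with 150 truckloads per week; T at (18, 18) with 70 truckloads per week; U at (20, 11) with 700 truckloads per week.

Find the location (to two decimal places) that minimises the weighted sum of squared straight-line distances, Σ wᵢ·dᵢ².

The minimiser of Σwᵢ‖p−pᵢ‖² is the weighted centroid p* = (Σwᵢpᵢ)/(Σwᵢ).
Σwᵢ = 1550.
Σwᵢxᵢ = 90·10 + 500·0 + 40·10 + 150·11 + 70·18 + 700·20 = 18210.
Σwᵢyᵢ = 90·4 + 500·18 + 40·6 + 150·16 + 70·18 + 700·11 = 20960.
x* = 18210/1550 = 11.75, y* = 20960/1550 = 13.52.

(11.75, 13.52)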